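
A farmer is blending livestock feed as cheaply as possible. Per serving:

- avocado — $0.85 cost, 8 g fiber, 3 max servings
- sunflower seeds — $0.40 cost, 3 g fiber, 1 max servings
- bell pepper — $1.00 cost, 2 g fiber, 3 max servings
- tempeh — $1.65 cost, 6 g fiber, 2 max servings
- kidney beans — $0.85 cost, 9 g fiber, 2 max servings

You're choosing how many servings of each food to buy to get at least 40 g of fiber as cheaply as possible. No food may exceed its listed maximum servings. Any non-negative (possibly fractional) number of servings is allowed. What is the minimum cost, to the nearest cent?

$4.04

Cost per g of fiber: kidney beans $0.0944, avocado $0.1062, sunflower seeds $0.1333, tempeh $0.2750, bell pepper $0.5000.
Take 2 servings of kidney beans: +18.0 g fiber for $1.70 (total $1.70, still need 22.0 g).
Take 2.75 servings of avocado: +22.0 g fiber for $2.34 (total $4.04, still need 0.0 g).
Filling from the cheapest source first is optimal under one linear minimum: $4.04.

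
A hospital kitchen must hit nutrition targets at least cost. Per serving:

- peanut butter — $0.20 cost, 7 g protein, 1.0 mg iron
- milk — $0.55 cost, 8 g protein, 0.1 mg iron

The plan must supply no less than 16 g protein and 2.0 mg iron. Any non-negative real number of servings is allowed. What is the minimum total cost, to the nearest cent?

$0.46

peanut butter only: max(16/7, 2.0/1.0) = 2.286 servings → $0.46.
milk only: max(16/8, 2.0/0.1) = 20 servings → $11.00.
peanut butter + milk with both tight: 1.973 servings and 0.274 servings → $0.55.
The minimum over all feasible corners is $0.46.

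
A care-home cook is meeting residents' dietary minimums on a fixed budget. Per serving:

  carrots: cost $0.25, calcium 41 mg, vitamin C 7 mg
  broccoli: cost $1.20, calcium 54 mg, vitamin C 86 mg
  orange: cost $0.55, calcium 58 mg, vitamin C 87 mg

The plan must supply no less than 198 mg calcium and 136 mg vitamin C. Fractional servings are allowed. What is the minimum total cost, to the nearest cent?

carrots only: max(198/41, 136/7) = 19.43 servings → $4.86.
broccoli only: max(198/54, 136/86) = 3.667 servings → $4.40.
orange only: max(198/58, 136/87) = 3.414 servings → $1.88.
carrots + broccoli with both tight: 3.076 servings and 1.331 servings → $2.37.
carrots + orange with both tight: 2.954 servings and 1.326 servings → $1.47.
broccoli + orange with both targets exact would need a negative amount; discard.
Cheapest feasible corner: $1.47.

$1.47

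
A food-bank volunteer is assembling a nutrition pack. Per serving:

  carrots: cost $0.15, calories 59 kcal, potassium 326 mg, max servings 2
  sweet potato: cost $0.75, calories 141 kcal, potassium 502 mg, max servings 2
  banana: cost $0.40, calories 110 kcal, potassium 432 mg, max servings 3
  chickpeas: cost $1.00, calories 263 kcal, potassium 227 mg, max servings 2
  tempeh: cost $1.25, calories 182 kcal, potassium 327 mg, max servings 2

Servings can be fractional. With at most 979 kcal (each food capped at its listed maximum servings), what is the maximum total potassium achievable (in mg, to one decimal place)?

Potassium per kcal: carrots 5.525, banana 3.927, sweet potato 3.56, tempeh 1.797, chickpeas 0.8631.
Take 2 servings of carrots: uses 118 kcal, +652.0 mg potassium (running total 652.0 mg).
Take 3 servings of banana: uses 330 kcal, +1296.0 mg potassium (running total 1948.0 mg).
Take 2 servings of sweet potato: uses 282 kcal, +1004.0 mg potassium (running total 2952.0 mg).
Take 1.368 servings of tempeh: uses 249 kcal, +447.4 mg potassium (running total 3399.4 mg).
Filling greedily by potassium-per-kcal is optimal for one linear limit, giving 3399.4 mg.

3399.4 mg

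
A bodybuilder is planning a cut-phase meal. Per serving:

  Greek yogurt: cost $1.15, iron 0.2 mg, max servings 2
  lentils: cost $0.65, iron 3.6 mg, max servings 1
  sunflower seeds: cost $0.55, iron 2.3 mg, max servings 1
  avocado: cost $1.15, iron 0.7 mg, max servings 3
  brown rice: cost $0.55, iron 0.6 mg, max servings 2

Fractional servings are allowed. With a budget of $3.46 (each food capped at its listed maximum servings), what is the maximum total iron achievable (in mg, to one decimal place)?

7.8 mg

Iron per dollar: lentils 5.538, sunflower seeds 4.182, brown rice 1.091, avocado 0.6087, Greek yogurt 0.1739.
Take 1 serving of lentils: spends $0.65, +3.6 mg iron (running total 3.6 mg).
Take 1 serving of sunflower seeds: spends $0.55, +2.3 mg iron (running total 5.9 mg).
Take 2 servings of brown rice: spends $1.10, +1.2 mg iron (running total 7.1 mg).
Take 1.009 servings of avocado: spends $1.16, +0.7 mg iron (running total 7.8 mg).
Filling greedily by iron-per-dollar is optimal for one linear limit, giving 7.8 mg.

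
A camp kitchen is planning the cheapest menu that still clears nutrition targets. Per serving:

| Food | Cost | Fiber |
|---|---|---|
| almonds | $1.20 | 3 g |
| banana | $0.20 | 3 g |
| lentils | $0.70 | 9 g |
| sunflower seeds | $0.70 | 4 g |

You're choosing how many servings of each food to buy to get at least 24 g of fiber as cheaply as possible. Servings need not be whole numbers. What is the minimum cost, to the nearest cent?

$1.60

Cost per g of fiber: banana $0.0667, lentils $0.0778, sunflower seeds $0.1750, almonds $0.4000.
With no serving limits, use only banana: 24 g / 3 g = 8 servings × $0.20 = $1.60.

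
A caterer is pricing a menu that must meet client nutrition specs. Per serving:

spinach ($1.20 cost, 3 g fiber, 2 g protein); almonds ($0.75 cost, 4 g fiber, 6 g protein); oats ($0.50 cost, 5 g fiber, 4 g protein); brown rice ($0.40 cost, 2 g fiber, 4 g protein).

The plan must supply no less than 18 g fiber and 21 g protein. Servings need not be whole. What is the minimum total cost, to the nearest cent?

At the optimum either one food covers both requirements or two foods hit both targets exactly; no other combination can be cheaper.
spinach only: max(18/3, 21/2) = 10.5 servings → $12.60.
almonds only: max(18/4, 21/6) = 4.5 servings → $3.38.
oats only: max(18/5, 21/4) = 5.25 servings → $2.62.
brown rice only: max(18/2, 21/4) = 9 servings → $3.60.
spinach + almonds with both tight: 2.4 servings and 2.7 servings → $4.91.
spinach + oats: the both-tight solution has a negative serving — not a feasible corner.
spinach + brown rice with both tight: 3.75 servings and 3.375 servings → $5.85.
almonds + oats with both tight: 2.357 servings and 1.714 servings → $2.62.
almonds + brown rice: the both-tight solution has a negative serving — not a feasible corner.
oats + brown rice with both tight: 2.5 servings and 2.75 servings → $2.35.
Cheapest feasible corner: $2.35.

$2.35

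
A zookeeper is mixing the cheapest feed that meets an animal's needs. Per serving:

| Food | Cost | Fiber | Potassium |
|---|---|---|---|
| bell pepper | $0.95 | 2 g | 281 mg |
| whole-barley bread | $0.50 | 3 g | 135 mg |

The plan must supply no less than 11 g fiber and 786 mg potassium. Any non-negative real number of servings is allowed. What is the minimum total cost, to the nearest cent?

For a min-cost LP with two ≥-constraints, a basic feasible solution has at most two positive variables.
bell pepper only: max(11/2, 786/281) = 5.5 servings → $5.22.
whole-barley bread only: max(11/3, 786/135) = 5.822 servings → $2.91.
bell pepper + whole-barley bread with both tight: 1.524 servings and 2.651 servings → $2.77.
So the least-cost plan costs $2.77.

$2.77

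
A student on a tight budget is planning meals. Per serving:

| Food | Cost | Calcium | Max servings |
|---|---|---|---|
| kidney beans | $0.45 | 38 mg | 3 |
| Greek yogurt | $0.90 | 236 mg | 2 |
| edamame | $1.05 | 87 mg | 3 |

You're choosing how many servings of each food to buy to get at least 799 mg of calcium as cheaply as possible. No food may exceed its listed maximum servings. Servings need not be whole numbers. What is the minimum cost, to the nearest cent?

Cost per mg of calcium: Greek yogurt $0.0038, kidney beans $0.0118, edamame $0.0121.
Take 2 servings of Greek yogurt: +472.0 mg calcium for $1.80 (total $1.80, still need 327.0 mg).
Take 3 servings of kidney beans: +114.0 mg calcium for $1.35 (total $3.15, still need 213.0 mg).
Take 2.448 servings of edamame: +213.0 mg calcium for $2.57 (total $5.72, still need 0.0 mg).
Greedy by cheapest-per-mg is optimal for a single linear constraint, so the minimum cost is $5.72.

$5.72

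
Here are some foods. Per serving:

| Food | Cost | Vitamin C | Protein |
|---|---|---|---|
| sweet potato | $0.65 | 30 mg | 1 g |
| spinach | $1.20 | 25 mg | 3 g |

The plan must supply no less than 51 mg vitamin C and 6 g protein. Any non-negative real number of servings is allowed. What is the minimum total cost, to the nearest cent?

The cheapest plan sits at a corner of the feasible region — with two constraints it uses at most two foods.
sweet potato only: max(51/30, 6/1) = 6 servings → $3.90.
spinach only: max(51/25, 6/3) = 2.04 servings → $2.45.
sweet potato + spinach with both tight: 0.04615 servings and 1.985 servings → $2.41.
So the least-cost plan costs $2.41.

$2.41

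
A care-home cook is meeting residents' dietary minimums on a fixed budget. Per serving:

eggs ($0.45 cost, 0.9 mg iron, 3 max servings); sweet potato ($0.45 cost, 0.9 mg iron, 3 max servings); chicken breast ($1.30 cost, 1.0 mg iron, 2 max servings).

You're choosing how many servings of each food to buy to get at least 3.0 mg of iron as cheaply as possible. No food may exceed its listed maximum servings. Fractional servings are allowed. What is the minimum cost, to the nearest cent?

Cost per mg of iron: eggs $0.5000, sweet potato $0.5000, chicken breast $1.3000.
Take 3 servings of eggs: +2.7 mg iron for $1.35 (total $1.35, still need 0.3 mg).
Take 0.3333 servings of sweet potato: +0.3 mg iron for $0.15 (total $1.50, still need 0.0 mg).
Greedy by cheapest-per-mg is optimal for a single linear constraint, so the minimum cost is $1.50.

$1.50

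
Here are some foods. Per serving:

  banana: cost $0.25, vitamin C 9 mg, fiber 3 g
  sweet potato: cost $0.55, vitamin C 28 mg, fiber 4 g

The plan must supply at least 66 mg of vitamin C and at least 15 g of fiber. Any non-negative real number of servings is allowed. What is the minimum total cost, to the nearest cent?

$1.53

Two binding constraints pin down two serving amounts, so the optimal mix uses at most two foods. The candidates are each food alone (scaled to the tighter of vitamin C/fiber) and each pair with both constraints tight.
banana only: max(66/9, 15/3) = 7.333 servings → $1.83.
sweet potato only: max(66/28, 15/4) = 3.75 servings → $2.06.
banana + sweet potato with both tight: 3.25 servings and 1.312 servings → $1.53.
Cheapest feasible corner: $1.53.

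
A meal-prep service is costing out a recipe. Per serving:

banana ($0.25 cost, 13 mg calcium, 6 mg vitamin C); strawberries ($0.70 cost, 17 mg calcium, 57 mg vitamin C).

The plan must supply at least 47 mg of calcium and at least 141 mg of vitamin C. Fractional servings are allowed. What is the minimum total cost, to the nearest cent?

$1.81

At the optimum either one food covers both requirements or two foods hit both targets exactly; no other combination can be cheaper.
banana only: max(47/13, 141/6) = 23.5 servings → $5.88.
strawberries only: max(47/17, 141/57) = 2.765 servings → $1.94.
banana + strawberries with both tight: 0.4413 servings and 2.427 servings → $1.81.
So the least-cost plan costs $1.81.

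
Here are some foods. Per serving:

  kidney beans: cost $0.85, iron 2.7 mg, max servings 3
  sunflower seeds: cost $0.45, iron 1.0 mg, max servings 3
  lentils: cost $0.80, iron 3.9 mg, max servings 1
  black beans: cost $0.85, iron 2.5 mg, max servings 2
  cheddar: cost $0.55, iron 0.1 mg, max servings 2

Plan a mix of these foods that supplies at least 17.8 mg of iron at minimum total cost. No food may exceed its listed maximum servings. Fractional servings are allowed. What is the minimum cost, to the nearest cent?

Cost per mg of iron: lentils $0.2051, kidney beans $0.3148, black beans $0.3400, sunflower seeds $0.4500, cheddar $5.5000.
Take 1 serving of lentils: +3.9 mg iron for $0.80 (total $0.80, still need 13.9 mg).
Take 3 servings of kidney beans: +8.1 mg iron for $2.55 (total $3.35, still need 5.8 mg).
Take 2 servings of black beans: +5.0 mg iron for $1.70 (total $5.05, still need 0.8 mg).
Take 0.8 servings of sunflower seeds: +0.8 mg iron for $0.36 (total $5.41, still need 0.0 mg).
Greedy by cheapest-per-mg is optimal for a single linear constraint, so the minimum cost is $5.41.

$5.41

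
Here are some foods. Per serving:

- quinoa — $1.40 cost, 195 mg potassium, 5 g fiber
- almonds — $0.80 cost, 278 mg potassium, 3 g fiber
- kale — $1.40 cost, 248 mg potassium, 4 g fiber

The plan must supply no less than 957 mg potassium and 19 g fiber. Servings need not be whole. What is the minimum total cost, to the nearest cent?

quinoa only: max(957/195, 19/5) = 4.908 servings → $6.87.
almonds only: max(957/278, 19/3) = 6.333 servings → $5.07.
kale only: max(957/248, 19/4) = 4.75 servings → $6.65.
quinoa + almonds with both tight: 2.995 servings and 1.342 servings → $5.27.
quinoa + kale with both tight: 1.922 servings and 2.348 servings → $5.98.
almonds + kale: the both-tight solution has a negative serving — not a feasible corner.
The minimum over all feasible corners is $5.07.

$5.07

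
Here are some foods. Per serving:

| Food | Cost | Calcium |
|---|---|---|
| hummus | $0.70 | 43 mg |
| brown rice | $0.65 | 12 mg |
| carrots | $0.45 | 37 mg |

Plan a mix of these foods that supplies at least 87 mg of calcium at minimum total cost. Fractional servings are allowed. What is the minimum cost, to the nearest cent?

$1.06

Cost per mg of calcium: carrots $0.0122, hummus $0.0163, brown rice $0.0542.
With no serving limits, use only carrots: 87 mg / 37 mg = 2.351 servings × $0.45 = $1.06.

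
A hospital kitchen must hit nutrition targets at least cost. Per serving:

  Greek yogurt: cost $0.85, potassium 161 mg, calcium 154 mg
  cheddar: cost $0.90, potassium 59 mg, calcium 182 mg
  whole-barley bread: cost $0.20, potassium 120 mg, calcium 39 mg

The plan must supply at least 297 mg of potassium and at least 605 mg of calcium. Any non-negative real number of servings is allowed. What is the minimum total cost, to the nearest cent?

$3.00

With two linear requirements the optimum uses one or two foods; enumerate the corners.
Greek yogurt only: max(297/161, 605/154) = 3.929 servings → $3.34.
cheddar only: max(297/59, 605/182) = 5.034 servings → $4.53.
whole-barley bread only: max(297/120, 605/39) = 15.51 servings → $3.10.
Greek yogurt + cheddar with both tight: 0.9081 servings and 2.556 servings → $3.07.
Greek yogurt + whole-barley bread with both targets exact would need a negative amount; discard.
cheddar + whole-barley bread with both tight: 3.123 servings and 0.9396 servings → $3.00.
Cheapest feasible corner: $3.00.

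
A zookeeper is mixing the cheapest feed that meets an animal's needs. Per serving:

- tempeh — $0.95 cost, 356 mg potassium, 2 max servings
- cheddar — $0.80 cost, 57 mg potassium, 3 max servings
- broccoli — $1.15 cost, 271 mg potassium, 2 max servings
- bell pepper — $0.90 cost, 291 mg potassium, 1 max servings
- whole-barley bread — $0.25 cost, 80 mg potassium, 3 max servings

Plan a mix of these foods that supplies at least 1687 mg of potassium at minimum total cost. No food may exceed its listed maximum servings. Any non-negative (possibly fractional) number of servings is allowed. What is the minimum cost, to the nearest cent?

$5.43

Cost per mg of potassium: tempeh $0.0027, bell pepper $0.0031, whole-barley bread $0.0031, broccoli $0.0042, cheddar $0.0140.
Take 2 servings of tempeh: +712.0 mg potassium for $1.90 (total $1.90, still need 975.0 mg).
Take 1 serving of bell pepper: +291.0 mg potassium for $0.90 (total $2.80, still need 684.0 mg).
Take 3 servings of whole-barley bread: +240.0 mg potassium for $0.75 (total $3.55, still need 444.0 mg).
Take 1.638 servings of broccoli: +444.0 mg potassium for $1.88 (total $5.43, still need 0.0 mg).
Filling from the cheapest source first is optimal under one linear minimum: $5.43.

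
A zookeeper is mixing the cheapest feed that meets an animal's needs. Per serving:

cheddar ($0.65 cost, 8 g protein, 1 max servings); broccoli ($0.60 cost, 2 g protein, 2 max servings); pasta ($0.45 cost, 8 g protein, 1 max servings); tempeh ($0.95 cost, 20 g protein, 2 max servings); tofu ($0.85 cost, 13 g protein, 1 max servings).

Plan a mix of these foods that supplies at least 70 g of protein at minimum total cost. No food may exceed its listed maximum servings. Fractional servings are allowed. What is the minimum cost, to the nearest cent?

$4.15

Cost per g of protein: tempeh $0.0475, pasta $0.0563, tofu $0.0654, cheddar $0.0813, broccoli $0.3000.
Take 2 servings of tempeh: +40.0 g protein for $1.90 (total $1.90, still need 30.0 g).
Take 1 serving of pasta: +8.0 g protein for $0.45 (total $2.35, still need 22.0 g).
Take 1 serving of tofu: +13.0 g protein for $0.85 (total $3.20, still need 9.0 g).
Take 1 serving of cheddar: +8.0 g protein for $0.65 (total $3.85, still need 1.0 g).
Take 0.5 servings of broccoli: +1.0 g protein for $0.30 (total $4.15, still need 0.0 g).
Filling from the cheapest source first is optimal under one linear minimum: $4.15.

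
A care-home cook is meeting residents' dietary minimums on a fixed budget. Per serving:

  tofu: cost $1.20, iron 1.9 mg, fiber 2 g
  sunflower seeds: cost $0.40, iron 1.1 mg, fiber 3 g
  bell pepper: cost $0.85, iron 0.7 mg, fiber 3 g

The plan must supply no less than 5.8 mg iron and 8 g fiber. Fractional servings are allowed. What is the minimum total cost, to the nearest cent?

The cheapest plan sits at a corner of the feasible region — with two constraints it uses at most two foods.
tofu only: max(5.8/1.9, 8/2) = 4 servings → $4.80.
sunflower seeds only: max(5.8/1.1, 8/3) = 5.273 servings → $2.11.
bell pepper only: max(5.8/0.7, 8/3) = 8.286 servings → $7.04.
tofu + sunflower seeds with both tight: 2.457 servings and 1.029 servings → $3.36.
tofu + bell pepper with both tight: 2.744 servings and 0.8372 servings → $4.00.
sunflower seeds + bell pepper: the both-tight solution has a negative serving — not a feasible corner.
So the least-cost plan costs $2.11.

$2.11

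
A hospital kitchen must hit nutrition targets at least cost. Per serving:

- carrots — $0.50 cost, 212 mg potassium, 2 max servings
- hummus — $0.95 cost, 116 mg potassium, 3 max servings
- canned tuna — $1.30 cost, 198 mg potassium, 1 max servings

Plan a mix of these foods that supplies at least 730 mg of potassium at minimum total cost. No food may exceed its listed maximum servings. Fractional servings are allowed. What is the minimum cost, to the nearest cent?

$3.18

Cost per mg of potassium: carrots $0.0024, canned tuna $0.0066, hummus $0.0082.
Take 2 servings of carrots: +424.0 mg potassium for $1.00 (total $1.00, still need 306.0 mg).
Take 1 serving of canned tuna: +198.0 mg potassium for $1.30 (total $2.30, still need 108.0 mg).
Take 0.931 servings of hummus: +108.0 mg potassium for $0.88 (total $3.18, still need 0.0 mg).
Filling from the cheapest source first is optimal under one linear minimum: $3.18.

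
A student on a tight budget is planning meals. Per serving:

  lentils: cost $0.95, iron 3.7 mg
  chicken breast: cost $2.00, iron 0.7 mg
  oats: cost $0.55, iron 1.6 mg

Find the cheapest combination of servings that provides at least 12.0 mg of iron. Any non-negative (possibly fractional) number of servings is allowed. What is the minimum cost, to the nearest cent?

$3.08

Cost per mg of iron: lentils $0.2568, oats $0.3438, chicken breast $2.8571.
With no serving limits, use only lentils: 12.0 mg / 3.7 mg = 3.243 servings × $0.95 = $3.08.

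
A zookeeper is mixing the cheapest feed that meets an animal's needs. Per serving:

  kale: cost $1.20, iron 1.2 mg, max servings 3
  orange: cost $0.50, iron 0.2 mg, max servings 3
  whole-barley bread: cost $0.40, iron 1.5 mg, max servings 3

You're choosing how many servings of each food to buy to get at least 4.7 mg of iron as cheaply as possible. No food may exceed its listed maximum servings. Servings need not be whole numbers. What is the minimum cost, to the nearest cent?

Cost per mg of iron: whole-barley bread $0.2667, kale $1.0000, orange $2.5000.
Take 3 servings of whole-barley bread: +4.5 mg iron for $1.20 (total $1.20, still need 0.2 mg).
Take 0.1667 servings of kale: +0.2 mg iron for $0.20 (total $1.40, still need 0.0 mg).
Filling from the cheapest source first is optimal under one linear minimum: $1.40.

$1.40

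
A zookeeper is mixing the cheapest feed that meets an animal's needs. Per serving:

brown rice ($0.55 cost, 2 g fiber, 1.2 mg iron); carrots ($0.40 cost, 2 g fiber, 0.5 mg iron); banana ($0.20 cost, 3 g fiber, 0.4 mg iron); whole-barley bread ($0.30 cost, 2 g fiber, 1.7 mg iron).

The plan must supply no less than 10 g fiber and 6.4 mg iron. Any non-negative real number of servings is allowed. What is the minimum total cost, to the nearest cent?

brown rice only: max(10/2, 6.4/1.2) = 5.333 servings → $2.93.
carrots only: max(10/2, 6.4/0.5) = 12.8 servings → $5.12.
banana only: max(10/3, 6.4/0.4) = 16 servings → $3.20.
whole-barley bread only: max(10/2, 6.4/1.7) = 5 servings → $1.50.
brown rice + carrots: intersection lies outside the first quadrant.
brown rice + banana: the both-tight solution has a negative serving — not a feasible corner.
brown rice + whole-barley bread with both tight: 4.2 servings and 0.8 servings → $2.55.
carrots + banana: intersection lies outside the first quadrant.
carrots + whole-barley bread with both tight: 1.75 servings and 3.25 servings → $1.68.
banana + whole-barley bread with both tight: 0.9767 servings and 3.535 servings → $1.26.
So the least-cost plan costs $1.26.

$1.26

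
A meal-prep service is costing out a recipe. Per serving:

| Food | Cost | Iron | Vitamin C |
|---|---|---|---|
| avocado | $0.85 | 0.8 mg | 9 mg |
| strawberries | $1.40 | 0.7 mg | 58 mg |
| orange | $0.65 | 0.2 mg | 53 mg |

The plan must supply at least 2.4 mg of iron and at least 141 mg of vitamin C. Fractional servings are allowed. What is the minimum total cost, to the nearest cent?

This is a tiny linear program; its minimum lies at a vertex of the feasible set. List the vertices and price them.
avocado only: max(2.4/0.8, 141/9) = 15.67 servings → $13.32.
strawberries only: max(2.4/0.7, 141/58) = 3.429 servings → $4.80.
orange only: max(2.4/0.2, 141/53) = 12 servings → $7.80.
avocado + strawberries with both tight: 1.01 servings and 2.274 servings → $4.04.
avocado + orange with both tight: 2.438 servings and 2.246 servings → $3.53.
strawberries + orange with both targets exact would need a negative amount; discard.
Cheapest feasible corner: $3.53.

$3.53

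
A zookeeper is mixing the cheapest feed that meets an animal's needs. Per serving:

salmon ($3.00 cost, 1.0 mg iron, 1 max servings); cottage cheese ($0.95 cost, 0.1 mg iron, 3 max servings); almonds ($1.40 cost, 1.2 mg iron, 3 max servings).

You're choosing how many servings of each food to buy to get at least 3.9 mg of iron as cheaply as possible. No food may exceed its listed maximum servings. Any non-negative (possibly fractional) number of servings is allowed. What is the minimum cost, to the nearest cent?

Cost per mg of iron: almonds $1.1667, salmon $3.0000, cottage cheese $9.5000.
Take 3 servings of almonds: +3.6 mg iron for $4.20 (total $4.20, still need 0.3 mg).
Take 0.3 servings of salmon: +0.3 mg iron for $0.90 (total $5.10, still need 0.0 mg).
Greedy by cheapest-per-mg is optimal for a single linear constraint, so the minimum cost is $5.10.

$5.10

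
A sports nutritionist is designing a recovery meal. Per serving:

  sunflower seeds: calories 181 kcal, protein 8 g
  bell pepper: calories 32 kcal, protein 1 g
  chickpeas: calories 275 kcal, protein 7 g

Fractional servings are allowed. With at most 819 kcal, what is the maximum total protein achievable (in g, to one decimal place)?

Protein per kcal: sunflower seeds 0.0442, bell pepper 0.03125, chickpeas 0.02545.
With no serving limits, spend the whole calories allowance on sunflower seeds: 819 kcal / 181 kcal × 8 g = 36.2 g.

36.2 g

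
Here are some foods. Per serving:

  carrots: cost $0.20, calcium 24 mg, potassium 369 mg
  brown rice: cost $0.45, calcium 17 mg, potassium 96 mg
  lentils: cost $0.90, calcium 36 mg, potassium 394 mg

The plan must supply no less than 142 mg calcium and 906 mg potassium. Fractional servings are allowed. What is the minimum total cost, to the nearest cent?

$1.18

For a min-cost LP with two ≥-constraints, a basic feasible solution has at most two positive variables.
carrots only: max(142/24, 906/369) = 5.917 servings → $1.18.
brown rice only: max(142/17, 906/96) = 9.438 servings → $4.25.
lentils only: max(142/36, 906/394) = 3.944 servings → $3.55.
carrots + brown rice with both tight: 0.446 servings and 7.723 servings → $3.56.
carrots + lentils: intersection lies outside the first quadrant.
brown rice + lentils with both tight: 7.197 servings and 0.546 servings → $3.73.
The minimum over all feasible corners is $1.18.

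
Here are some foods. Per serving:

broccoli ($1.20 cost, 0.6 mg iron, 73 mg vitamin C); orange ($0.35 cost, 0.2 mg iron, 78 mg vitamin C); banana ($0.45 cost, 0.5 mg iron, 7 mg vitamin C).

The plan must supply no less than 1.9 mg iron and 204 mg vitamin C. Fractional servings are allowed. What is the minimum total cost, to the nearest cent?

$2.11

A basic optimal solution has at most two foods positive. Try each food alone and each pair with both targets met exactly.
broccoli only: max(1.9/0.6, 204/73) = 3.167 servings → $3.80.
orange only: max(1.9/0.2, 204/78) = 9.5 servings → $3.33.
banana only: max(1.9/0.5, 204/7) = 29.14 servings → $13.11.
broccoli + orange: the both-tight solution has a negative serving — not a feasible corner.
broccoli + banana with both tight: 2.746 servings and 0.5046 servings → $3.52.
orange + banana with both tight: 2.359 servings and 2.856 servings → $2.11.
The minimum over all feasible corners is $2.11.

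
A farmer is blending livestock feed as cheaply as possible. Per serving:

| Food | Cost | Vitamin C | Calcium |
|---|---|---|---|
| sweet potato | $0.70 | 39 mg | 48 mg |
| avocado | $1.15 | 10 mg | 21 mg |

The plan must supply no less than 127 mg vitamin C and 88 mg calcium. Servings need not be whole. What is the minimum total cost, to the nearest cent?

An LP optimum is at a vertex; with two nutrient constraints at most two foods are used. Check each candidate.
sweet potato only: max(127/39, 88/48) = 3.256 servings → $2.28.
avocado only: max(127/10, 88/21) = 12.7 servings → $14.61.
sweet potato + avocado with both targets exact would need a negative amount; discard.
The minimum over all feasible corners is $2.28.

$2.28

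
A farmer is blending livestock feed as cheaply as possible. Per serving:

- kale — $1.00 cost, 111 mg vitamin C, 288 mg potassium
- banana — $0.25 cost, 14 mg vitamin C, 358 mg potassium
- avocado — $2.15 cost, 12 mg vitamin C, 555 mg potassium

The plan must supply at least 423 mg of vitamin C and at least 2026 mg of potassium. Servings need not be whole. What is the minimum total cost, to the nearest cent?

For a min-cost LP with two ≥-constraints, a basic feasible solution has at most two positive variables.
kale only: max(423/111, 2026/288) = 7.035 servings → $7.03.
banana only: max(423/14, 2026/358) = 30.21 servings → $7.55.
avocado only: max(423/12, 2026/555) = 35.25 servings → $75.79.
kale + banana with both tight: 3.447 servings and 2.886 servings → $4.17.
kale + avocado with both tight: 3.619 servings and 1.772 servings → $7.43.
banana + avocado: the both-tight solution has a negative serving — not a feasible corner.
So the least-cost plan costs $4.17.

$4.17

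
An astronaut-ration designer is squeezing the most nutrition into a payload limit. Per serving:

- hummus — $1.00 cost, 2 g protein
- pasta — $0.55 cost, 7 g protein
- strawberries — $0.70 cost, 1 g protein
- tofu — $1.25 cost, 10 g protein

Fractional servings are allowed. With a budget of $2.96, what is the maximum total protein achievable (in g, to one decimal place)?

37.7 g

Protein per dollar: pasta 12.73, tofu 8, hummus 2, strawberries 1.429.
With no serving limits, spend the whole cost allowance on pasta: $2.96 / $0.55 × 7 g = 37.7 g.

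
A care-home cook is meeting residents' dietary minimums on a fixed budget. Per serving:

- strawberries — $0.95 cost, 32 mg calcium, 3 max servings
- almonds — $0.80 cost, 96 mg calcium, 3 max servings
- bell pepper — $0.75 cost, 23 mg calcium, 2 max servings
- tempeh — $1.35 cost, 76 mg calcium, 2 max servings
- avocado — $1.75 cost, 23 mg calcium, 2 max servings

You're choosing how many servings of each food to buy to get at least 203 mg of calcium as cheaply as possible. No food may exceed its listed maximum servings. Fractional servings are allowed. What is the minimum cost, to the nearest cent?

$1.69

Cost per mg of calcium: almonds $0.0083, tempeh $0.0178, strawberries $0.0297, bell pepper $0.0326, avocado $0.0761.
Take 2.115 servings of almonds: +203.0 mg calcium for $1.69 (total $1.69, still need 0.0 mg).
Filling from the cheapest source first is optimal under one linear minimum: $1.69.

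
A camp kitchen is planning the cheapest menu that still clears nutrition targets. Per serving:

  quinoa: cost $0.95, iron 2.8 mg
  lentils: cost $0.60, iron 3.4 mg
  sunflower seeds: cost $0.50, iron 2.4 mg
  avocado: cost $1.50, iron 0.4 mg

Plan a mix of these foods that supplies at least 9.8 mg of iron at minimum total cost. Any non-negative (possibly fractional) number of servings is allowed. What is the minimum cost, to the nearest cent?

Cost per mg of iron: lentils $0.1765, sunflower seeds $0.2083, quinoa $0.3393, avocado $3.7500.
With no serving limits, use only lentils: 9.8 mg / 3.4 mg = 2.882 servings × $0.60 = $1.73.

$1.73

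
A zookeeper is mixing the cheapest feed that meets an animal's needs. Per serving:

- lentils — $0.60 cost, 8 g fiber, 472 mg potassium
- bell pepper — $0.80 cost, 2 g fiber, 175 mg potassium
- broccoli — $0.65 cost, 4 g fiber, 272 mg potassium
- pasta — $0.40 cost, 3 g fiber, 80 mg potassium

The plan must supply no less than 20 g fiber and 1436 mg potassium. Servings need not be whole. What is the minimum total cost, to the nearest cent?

$1.83

Check every corner: each single food scaled to meet both minima, and each pair solved so both constraints bind.
lentils only: max(20/8, 1436/472) = 3.042 servings → $1.83.
bell pepper only: max(20/2, 1436/175) = 10 servings → $8.00.
broccoli only: max(20/4, 1436/272) = 5.279 servings → $3.43.
pasta only: max(20/3, 1436/80) = 17.95 servings → $7.18.
lentils + bell pepper with both tight: 1.377 servings and 4.491 servings → $4.42.
lentils + broccoli with both targets exact would need a negative amount; discard.
lentils + pasta with both targets exact would need a negative amount; discard.
bell pepper + broccoli with both tight: 1.949 servings and 4.026 servings → $4.18.
bell pepper + pasta with both tight: 7.419 servings and 1.721 servings → $6.62.
broccoli + pasta with both targets exact would need a negative amount; discard.
Cheapest feasible corner: $1.83.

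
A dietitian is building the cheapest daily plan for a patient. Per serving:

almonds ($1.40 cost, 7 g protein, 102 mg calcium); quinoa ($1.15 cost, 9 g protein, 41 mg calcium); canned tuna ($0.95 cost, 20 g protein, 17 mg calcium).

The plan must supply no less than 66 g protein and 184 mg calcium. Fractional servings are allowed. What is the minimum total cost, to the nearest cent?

almonds only: max(66/7, 184/102) = 9.429 servings → $13.20.
quinoa only: max(66/9, 184/41) = 7.333 servings → $8.43.
canned tuna only: max(66/20, 184/17) = 10.82 servings → $10.28.
almonds + quinoa with both targets exact would need a negative amount; discard.
almonds + canned tuna with both tight: 1.332 servings and 2.834 servings → $4.56.
quinoa + canned tuna with both tight: 3.835 servings and 1.574 servings → $5.91.
So the least-cost plan costs $4.56.

$4.56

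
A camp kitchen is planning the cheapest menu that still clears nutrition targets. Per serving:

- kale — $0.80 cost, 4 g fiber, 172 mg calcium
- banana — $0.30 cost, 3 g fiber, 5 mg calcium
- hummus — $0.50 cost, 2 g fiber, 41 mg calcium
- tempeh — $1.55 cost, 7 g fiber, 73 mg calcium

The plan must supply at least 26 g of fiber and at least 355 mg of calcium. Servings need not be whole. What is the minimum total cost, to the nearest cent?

$3.35

kale only: max(26/4, 355/172) = 6.5 servings → $5.20.
banana only: max(26/3, 355/5) = 71 servings → $21.30.
hummus only: max(26/2, 355/41) = 13 servings → $6.50.
tempeh only: max(26/7, 355/73) = 4.863 servings → $7.54.
kale + banana with both tight: 1.885 servings and 6.153 servings → $3.35.
kale + hummus with both targets exact would need a negative amount; discard.
kale + tempeh with both tight: 0.6436 servings and 3.346 servings → $5.70.
banana + hummus with both tight: 3.15 servings and 8.274 servings → $5.08.
banana + tempeh: the both-tight solution has a negative serving — not a feasible corner.
hummus + tempeh with both tight: 4.163 servings and 2.525 servings → $6.00.
So the least-cost plan costs $3.35.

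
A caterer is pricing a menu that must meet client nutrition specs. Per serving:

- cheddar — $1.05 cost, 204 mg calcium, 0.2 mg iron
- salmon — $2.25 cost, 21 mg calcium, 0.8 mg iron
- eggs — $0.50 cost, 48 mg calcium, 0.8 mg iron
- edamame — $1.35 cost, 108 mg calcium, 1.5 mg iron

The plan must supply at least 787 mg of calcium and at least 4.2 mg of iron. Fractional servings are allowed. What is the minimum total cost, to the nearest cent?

Minimising a linear cost over {calcium ≥ 787, iron ≥ 4.2, servings ≥ 0} — the optimum is at a vertex, using one or two foods.
cheddar only: max(787/204, 4.2/0.2) = 21 servings → $22.05.
salmon only: max(787/21, 4.2/0.8) = 37.48 servings → $84.32.
eggs only: max(787/48, 4.2/0.8) = 16.4 servings → $8.20.
edamame only: max(787/108, 4.2/1.5) = 7.287 servings → $9.84.
cheddar + salmon with both tight: 3.405 servings and 4.399 servings → $13.47.
cheddar + eggs with both tight: 2.786 servings and 4.553 servings → $5.20.
cheddar + edamame with both tight: 2.556 servings and 2.459 servings → $6.00.
salmon + eggs: the both-tight solution has a negative serving — not a feasible corner.
salmon + edamame: intersection lies outside the first quadrant.
eggs + edamame: intersection lies outside the first quadrant.
So the least-cost plan costs $5.20.

$5.20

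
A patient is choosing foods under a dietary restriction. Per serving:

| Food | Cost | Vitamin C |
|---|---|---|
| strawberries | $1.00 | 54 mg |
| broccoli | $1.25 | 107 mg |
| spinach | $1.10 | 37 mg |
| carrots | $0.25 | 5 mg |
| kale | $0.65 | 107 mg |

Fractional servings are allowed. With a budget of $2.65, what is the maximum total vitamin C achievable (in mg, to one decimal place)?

436.2 mg

Vitamin C per dollar: kale 164.6, broccoli 85.6, strawberries 54, spinach 33.64, carrots 20.
With no serving limits, spend the whole cost allowance on kale: $2.65 / $0.65 × 107 mg = 436.2 mg.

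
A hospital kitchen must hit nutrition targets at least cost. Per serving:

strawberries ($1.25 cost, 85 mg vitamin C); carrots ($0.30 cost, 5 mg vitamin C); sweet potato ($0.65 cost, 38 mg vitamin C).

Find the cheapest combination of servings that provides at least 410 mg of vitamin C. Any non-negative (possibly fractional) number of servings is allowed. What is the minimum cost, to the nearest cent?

Cost per mg of vitamin C: strawberries $0.0147, sweet potato $0.0171, carrots $0.0600.
With no serving limits, use only strawberries: 410 mg / 85 mg = 4.824 servings × $1.25 = $6.03.

$6.03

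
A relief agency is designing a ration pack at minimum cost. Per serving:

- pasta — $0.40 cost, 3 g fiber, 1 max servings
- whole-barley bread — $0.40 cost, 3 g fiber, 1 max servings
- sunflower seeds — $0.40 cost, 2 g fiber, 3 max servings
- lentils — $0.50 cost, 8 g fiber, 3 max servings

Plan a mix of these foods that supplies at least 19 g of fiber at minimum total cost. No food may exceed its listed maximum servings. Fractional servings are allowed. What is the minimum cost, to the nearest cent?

Cost per g of fiber: lentils $0.0625, pasta $0.1333, whole-barley bread $0.1333, sunflower seeds $0.2000.
Take 2.375 servings of lentils: +19.0 g fiber for $1.19 (total $1.19, still need 0.0 g).
Filling from the cheapest source first is optimal under one linear minimum: $1.19.

$1.19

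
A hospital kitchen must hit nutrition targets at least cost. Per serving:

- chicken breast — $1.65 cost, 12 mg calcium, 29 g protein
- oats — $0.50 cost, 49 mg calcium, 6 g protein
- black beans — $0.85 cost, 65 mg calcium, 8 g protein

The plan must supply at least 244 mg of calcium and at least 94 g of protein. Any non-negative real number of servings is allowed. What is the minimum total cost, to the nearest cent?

$6.05

chicken breast only: max(244/12, 94/29) = 20.33 servings → $33.55.
oats only: max(244/49, 94/6) = 15.67 servings → $7.83.
black beans only: max(244/65, 94/8) = 11.75 servings → $9.99.
chicken breast + oats with both tight: 2.329 servings and 4.409 servings → $6.05.
chicken breast + black beans with both tight: 2.324 servings and 3.325 servings → $6.66.
oats + black beans: intersection lies outside the first quadrant.
The minimum over all feasible corners is $6.05.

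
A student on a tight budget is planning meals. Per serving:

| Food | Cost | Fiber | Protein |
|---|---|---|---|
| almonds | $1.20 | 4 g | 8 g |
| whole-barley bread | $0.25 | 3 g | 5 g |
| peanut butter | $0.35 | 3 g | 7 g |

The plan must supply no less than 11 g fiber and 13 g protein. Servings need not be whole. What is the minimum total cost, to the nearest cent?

Compare the cost at each extreme point of the feasible region.
almonds only: max(11/4, 13/8) = 2.75 servings → $3.30.
whole-barley bread only: max(11/3, 13/5) = 3.667 servings → $0.92.
peanut butter only: max(11/3, 13/7) = 3.667 servings → $1.28.
almonds + whole-barley bread with both targets exact would need a negative amount; discard.
almonds + peanut butter: intersection lies outside the first quadrant.
whole-barley bread + peanut butter with both targets exact would need a negative amount; discard.
The minimum over all feasible corners is $0.92.

$0.92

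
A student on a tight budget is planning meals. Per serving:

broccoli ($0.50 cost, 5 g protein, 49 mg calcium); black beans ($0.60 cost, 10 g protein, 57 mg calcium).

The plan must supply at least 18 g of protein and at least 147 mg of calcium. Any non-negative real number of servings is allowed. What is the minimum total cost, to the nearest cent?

The cheapest plan sits at a corner of the feasible region — with two constraints it uses at most two foods.
broccoli only: max(18/5, 147/49) = 3.6 servings → $1.80.
black beans only: max(18/10, 147/57) = 2.579 servings → $1.55.
broccoli + black beans with both tight: 2.166 servings and 0.7171 servings → $1.51.
Cheapest feasible corner: $1.51.

$1.51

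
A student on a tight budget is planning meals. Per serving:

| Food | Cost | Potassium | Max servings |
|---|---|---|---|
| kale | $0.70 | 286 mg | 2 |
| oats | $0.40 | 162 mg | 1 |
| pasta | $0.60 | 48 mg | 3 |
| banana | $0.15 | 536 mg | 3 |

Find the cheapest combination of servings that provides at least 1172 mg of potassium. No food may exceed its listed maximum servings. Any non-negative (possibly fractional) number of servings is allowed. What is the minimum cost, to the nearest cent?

Cost per mg of potassium: banana $0.0003, kale $0.0024, oats $0.0025, pasta $0.0125.
Take 2.187 servings of banana: +1172.0 mg potassium for $0.33 (total $0.33, still need 0.0 mg).
Greedy by cheapest-per-mg is optimal for a single linear constraint, so the minimum cost is $0.33.

$0.33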